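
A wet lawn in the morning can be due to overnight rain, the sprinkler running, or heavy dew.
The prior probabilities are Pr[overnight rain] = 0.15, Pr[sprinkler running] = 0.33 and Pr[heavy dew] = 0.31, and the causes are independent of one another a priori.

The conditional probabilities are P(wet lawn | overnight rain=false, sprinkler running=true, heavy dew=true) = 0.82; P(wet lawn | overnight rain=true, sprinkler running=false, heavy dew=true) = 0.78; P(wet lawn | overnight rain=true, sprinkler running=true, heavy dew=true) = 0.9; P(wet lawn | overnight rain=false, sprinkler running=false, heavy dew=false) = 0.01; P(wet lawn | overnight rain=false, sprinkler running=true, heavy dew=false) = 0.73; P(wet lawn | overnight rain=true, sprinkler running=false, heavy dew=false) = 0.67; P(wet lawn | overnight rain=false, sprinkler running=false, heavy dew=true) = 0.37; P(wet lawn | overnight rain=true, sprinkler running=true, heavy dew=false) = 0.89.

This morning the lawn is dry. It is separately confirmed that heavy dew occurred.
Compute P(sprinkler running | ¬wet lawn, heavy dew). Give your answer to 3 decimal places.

P(sprinkler running | ¬wet lawn, heavy dew) ≈ 0.127

Enumerate the 4 (overnight rain, sprinkler running) configurations and weight by the priors:
  P(¬wet lawn | heavy dew) = 0.63·0.85·0.67 + 0.18·0.85·0.33 + 0.22·0.15·0.67 + 0.1·0.15·0.33
        = 0.358785 + 0.050490 + 0.022110 + 0.004950 = 0.436335
Configurations with sprinkler running contribute 0.055440, so
  P(sprinkler running | ¬wet lawn, heavy dew) = 0.055440 / 0.436335 ≈ 0.127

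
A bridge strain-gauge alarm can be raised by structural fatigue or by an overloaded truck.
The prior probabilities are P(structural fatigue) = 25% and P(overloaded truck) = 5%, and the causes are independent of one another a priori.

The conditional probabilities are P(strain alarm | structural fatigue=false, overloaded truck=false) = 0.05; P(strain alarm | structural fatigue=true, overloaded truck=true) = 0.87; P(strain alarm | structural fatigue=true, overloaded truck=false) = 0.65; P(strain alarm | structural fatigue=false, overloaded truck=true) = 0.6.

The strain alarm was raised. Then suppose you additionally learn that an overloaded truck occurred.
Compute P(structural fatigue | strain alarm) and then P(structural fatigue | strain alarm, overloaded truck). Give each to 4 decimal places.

P(structural fatigue | strain alarm) ≈ 0.7398; P(structural fatigue | strain alarm, overloaded truck) ≈ 0.3258

Sum P(strain alarm|·) weighted by the priors over the 4 (structural fatigue, overloaded truck) configurations:
  P(strain alarm) = 0.05·0.75·0.95 + 0.6·0.75·0.05 + 0.65·0.25·0.95 + 0.87·0.25·0.05
        = 0.035625 + 0.022500 + 0.154375 + 0.010875 = 0.223375
Configurations with structural fatigue contribute 0.165250, so
  P(structural fatigue | strain alarm) = 0.165250 / 0.223375 ≈ 0.7398

With the extra evidence:
P(strain alarm | overloaded truck) = 0.6*0.75 + 0.87*0.25 = 0.450000 + 0.217500 = 0.667500
Restricting to configurations with structural fatigue present: 0.87*0.25 = 0.217500.
Hence the posterior is 0.217500/0.667500 ≈ 0.3258.
— overloaded truck explains away the evidence for structural fatigue.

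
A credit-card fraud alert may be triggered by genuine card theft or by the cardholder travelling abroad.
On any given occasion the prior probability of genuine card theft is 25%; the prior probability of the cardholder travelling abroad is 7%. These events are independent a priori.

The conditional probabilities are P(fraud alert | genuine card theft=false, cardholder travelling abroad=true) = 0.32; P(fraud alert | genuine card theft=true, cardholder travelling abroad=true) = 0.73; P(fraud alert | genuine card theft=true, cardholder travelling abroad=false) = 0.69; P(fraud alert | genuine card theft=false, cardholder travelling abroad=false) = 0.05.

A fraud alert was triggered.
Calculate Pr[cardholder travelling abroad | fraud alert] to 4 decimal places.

Numerator (weight on configurations with cardholder travelling abroad): 0.016800 + 0.012775 = 0.029575
Denominator P(fraud alert): 0.05*0.75*0.93 + 0.32*0.75*0.07 + 0.69*0.25*0.93 + 0.73*0.25*0.07 = 0.224875
P(cardholder travelling abroad | fraud alert) = 0.029575/0.224875 ≈ 0.1315

Pr[cardholder travelling abroad | fraud alert] ≈ 0.1315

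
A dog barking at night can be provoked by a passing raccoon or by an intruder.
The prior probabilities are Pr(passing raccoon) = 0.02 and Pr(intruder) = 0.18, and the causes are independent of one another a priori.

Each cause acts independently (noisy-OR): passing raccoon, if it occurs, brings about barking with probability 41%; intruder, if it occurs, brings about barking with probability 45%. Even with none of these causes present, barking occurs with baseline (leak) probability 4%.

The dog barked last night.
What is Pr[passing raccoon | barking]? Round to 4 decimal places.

Under noisy-OR, P(barking | causes) = 1 − (1−0.04)·∏(1−qᵢ) over the active causes.
P(barking) = 0.04*0.98*0.82 + 0.472*0.98*0.18 + 0.4336*0.02*0.82 + 0.68848*0.02*0.18 = 0.032144 + 0.083261 + 0.007111 + 0.002479 = 0.124995
Restricting to configurations with passing raccoon present: 0.007111 + 0.002479 = 0.009590.
So P(passing raccoon | barking) = 0.009590/0.124995 ≈ 0.0767.

Pr[passing raccoon | barking] ≈ 0.0767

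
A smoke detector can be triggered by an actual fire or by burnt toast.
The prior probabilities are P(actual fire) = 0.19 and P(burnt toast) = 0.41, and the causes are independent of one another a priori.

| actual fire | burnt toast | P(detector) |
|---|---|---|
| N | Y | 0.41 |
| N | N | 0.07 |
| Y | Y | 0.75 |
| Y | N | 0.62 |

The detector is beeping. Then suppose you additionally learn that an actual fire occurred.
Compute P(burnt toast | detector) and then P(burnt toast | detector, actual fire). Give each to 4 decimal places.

P(detector) = 0.07×0.81×0.59 + 0.41×0.81×0.41 + 0.62×0.19×0.59 + 0.75×0.19×0.41 = 0.033453 + 0.136161 + 0.069502 + 0.058425 = 0.297541
Restricting to configurations with burnt toast present: 0.136161 + 0.058425 = 0.194586.
Hence the posterior is 0.194586/0.297541 ≈ 0.6540.

With the extra evidence:
By total probability over both values of burnt toast:
  P(detector | actual fire) = 0.62·0.59 + 0.75·0.41
        = 0.365800 + 0.307500 = 0.673300
Keeping only the burnt toast-present terms gives 0.307500, so
  P(burnt toast | detector, actual fire) = 0.307500 / 0.673300 ≈ 0.4567
— actual fire explains away the evidence for burnt toast.

P(burnt toast | detector) ≈ 0.6540; P(burnt toast | detector, actual fire) ≈ 0.4567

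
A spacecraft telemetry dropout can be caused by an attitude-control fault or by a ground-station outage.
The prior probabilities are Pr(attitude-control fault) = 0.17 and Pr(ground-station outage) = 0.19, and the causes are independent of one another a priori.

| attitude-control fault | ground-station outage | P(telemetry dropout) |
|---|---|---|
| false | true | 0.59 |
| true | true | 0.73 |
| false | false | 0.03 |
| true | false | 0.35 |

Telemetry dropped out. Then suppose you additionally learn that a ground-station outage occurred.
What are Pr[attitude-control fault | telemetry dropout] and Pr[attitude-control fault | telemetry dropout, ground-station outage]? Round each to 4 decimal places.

Pr[attitude-control fault | telemetry dropout] ≈ 0.3880; Pr[attitude-control fault | telemetry dropout, ground-station outage] ≈ 0.2022

P(telemetry dropout) = 0.03×0.83×0.81 + 0.59×0.83×0.19 + 0.35×0.17×0.81 + 0.73×0.17×0.19 = 0.020169 + 0.093043 + 0.048195 + 0.023579 = 0.184986
The attitude-control fault-present share is 0.048195 + 0.023579 = 0.071774.
P(attitude-control fault | telemetry dropout) = 0.071774 / 0.184986 ≈ 0.3880

Now condition on the additional information:
P(telemetry dropout | ground-station outage) = 0.59*0.83 + 0.73*0.17 = 0.489700 + 0.124100 = 0.613800
The attitude-control fault-present share is 0.73*0.17 = 0.124100.
P(attitude-control fault | telemetry dropout, ground-station outage) = 0.124100 / 0.613800 ≈ 0.2022
— ground-station outage explains away the evidence for attitude-control fault.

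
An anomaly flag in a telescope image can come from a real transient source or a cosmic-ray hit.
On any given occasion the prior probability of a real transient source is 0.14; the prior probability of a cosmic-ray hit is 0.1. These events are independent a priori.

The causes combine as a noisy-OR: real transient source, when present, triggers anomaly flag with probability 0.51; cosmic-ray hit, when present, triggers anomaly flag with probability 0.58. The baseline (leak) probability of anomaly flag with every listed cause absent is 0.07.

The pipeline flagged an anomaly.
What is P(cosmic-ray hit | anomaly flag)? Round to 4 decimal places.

Under noisy-OR, P(anomaly flag | causes) = 1 − (1−0.07)·∏(1−qᵢ) over the active causes.
By total probability over the 4 (real transient source, cosmic-ray hit) configurations:
  P(anomaly flag) = 0.07·0.86·0.9 + 0.6094·0.86·0.1 + 0.5443·0.14·0.9 + 0.808606·0.14·0.1
        = 0.054180 + 0.052408 + 0.068582 + 0.011320 = 0.186490
The terms with cosmic-ray hit present sum to 0.063728, so
  P(cosmic-ray hit | anomaly flag) = 0.063728 / 0.186490 ≈ 0.3417

P(cosmic-ray hit | anomaly flag) ≈ 0.3417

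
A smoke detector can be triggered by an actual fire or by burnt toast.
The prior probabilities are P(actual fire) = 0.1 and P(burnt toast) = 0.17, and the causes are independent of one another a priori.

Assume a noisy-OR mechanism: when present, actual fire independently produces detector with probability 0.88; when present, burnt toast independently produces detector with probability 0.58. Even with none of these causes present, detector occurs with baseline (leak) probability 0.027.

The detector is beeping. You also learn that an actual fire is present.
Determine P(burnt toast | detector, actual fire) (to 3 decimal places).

P(burnt toast | detector, actual fire) ≈ 0.181

Under noisy-OR, P(detector | causes) = 1 − (1−0.027)·∏(1−qᵢ) over the active causes.
Sum P(detector|·) weighted by the priors over both values of burnt toast:
  P(detector | actual fire) = 0.88324*0.83 + 0.950961*0.17
        = 0.733089 + 0.161663 = 0.894752
Configurations with burnt toast contribute 0.161663, so
  P(burnt toast | detector, actual fire) = 0.161663 / 0.894752 ≈ 0.181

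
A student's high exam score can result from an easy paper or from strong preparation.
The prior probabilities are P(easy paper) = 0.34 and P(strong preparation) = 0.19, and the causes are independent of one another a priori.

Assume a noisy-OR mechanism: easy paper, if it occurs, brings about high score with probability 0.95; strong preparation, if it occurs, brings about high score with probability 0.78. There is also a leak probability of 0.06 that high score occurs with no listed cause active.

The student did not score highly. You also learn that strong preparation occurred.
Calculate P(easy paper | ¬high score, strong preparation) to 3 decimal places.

Under noisy-OR, P(high score | causes) = 1 − (1−0.06)·∏(1−qᵢ) over the active causes.
P(¬high score | strong preparation) = 0.2068×0.66 + 0.01034×0.34 = 0.136488 + 0.003516 = 0.140004
Of this, 0.003516 comes from 0.01034×0.34 (the easy paper=true cases).
So P(easy paper | ¬high score, strong preparation) = 0.003516/0.140004 ≈ 0.025.

P(easy paper | ¬high score, strong preparation) ≈ 0.025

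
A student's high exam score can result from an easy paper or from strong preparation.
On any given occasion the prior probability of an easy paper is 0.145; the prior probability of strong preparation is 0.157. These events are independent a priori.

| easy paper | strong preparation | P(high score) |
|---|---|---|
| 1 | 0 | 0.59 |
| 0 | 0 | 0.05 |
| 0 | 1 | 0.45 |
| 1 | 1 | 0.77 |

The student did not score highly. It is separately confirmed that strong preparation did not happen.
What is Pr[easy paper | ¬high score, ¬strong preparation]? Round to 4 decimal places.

Pr[easy paper | ¬high score, ¬strong preparation] ≈ 0.0682

Enumerate both values of easy paper and weight by the priors:
  P(¬high score | ¬strong preparation) = 0.95*0.855 + 0.41*0.145
        = 0.812250 + 0.059450 = 0.871700
Keeping only the easy paper-present terms gives 0.059450, so
  P(easy paper | ¬high score, ¬strong preparation) = 0.059450 / 0.871700 ≈ 0.0682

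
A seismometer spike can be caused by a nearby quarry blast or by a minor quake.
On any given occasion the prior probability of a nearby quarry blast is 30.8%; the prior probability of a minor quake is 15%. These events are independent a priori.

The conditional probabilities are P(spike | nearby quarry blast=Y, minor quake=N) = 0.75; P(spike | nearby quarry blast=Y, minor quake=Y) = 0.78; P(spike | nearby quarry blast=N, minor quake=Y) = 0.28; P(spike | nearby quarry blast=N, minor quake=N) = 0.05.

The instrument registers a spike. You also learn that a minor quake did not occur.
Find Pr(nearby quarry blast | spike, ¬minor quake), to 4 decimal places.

Pr(nearby quarry blast | spike, ¬minor quake) ≈ 0.8697

Enumerate both values of nearby quarry blast and weight by the priors:
  P(spike | ¬minor quake) = 0.05·0.692 + 0.75·0.308
        = 0.034600 + 0.231000 = 0.265600
Keeping only the nearby quarry blast-present terms gives 0.231000, so
  P(nearby quarry blast | spike, ¬minor quake) = 0.231000 / 0.265600 ≈ 0.8697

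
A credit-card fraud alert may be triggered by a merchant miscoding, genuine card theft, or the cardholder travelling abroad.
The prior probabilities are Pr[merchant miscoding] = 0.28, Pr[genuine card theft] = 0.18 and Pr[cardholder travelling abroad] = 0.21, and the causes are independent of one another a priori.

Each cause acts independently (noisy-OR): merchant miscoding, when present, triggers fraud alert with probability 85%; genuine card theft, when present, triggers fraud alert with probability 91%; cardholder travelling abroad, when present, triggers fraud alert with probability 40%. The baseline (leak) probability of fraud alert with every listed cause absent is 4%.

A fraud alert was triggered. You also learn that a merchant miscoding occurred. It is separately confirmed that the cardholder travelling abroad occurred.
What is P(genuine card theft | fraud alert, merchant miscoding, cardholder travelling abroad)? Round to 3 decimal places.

Under noisy-OR, P(fraud alert | causes) = 1 − (1−0.04)·∏(1−qᵢ) over the active causes.
Enumerate both values of genuine card theft and weight by the priors:
  P(fraud alert | merchant miscoding, cardholder travelling abroad) = 0.9136·0.82 + 0.992224·0.18
        = 0.749152 + 0.178600 = 0.927752
The terms with genuine card theft present sum to 0.178600, so
  P(genuine card theft | fraud alert, merchant miscoding, cardholder travelling abroad) = 0.178600 / 0.927752 ≈ 0.193

P(genuine card theft | fraud alert, merchant miscoding, cardholder travelling abroad) ≈ 0.193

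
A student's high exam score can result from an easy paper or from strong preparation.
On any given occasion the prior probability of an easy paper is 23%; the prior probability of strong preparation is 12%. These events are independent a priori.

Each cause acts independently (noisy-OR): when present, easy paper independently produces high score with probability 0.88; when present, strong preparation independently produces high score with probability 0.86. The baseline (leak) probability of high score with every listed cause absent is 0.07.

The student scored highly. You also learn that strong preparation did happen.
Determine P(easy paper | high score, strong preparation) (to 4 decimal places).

Under noisy-OR, P(high score | causes) = 1 − (1−0.07)·∏(1−qᵢ) over the active causes.
By total probability over both values of easy paper:
  P(high score | strong preparation) = 0.8698·0.77 + 0.984376·0.23
        = 0.669746 + 0.226406 = 0.896152
The terms with easy paper present sum to 0.226406, so
  P(easy paper | high score, strong preparation) = 0.226406 / 0.896152 ≈ 0.2526

P(easy paper | high score, strong preparation) ≈ 0.2526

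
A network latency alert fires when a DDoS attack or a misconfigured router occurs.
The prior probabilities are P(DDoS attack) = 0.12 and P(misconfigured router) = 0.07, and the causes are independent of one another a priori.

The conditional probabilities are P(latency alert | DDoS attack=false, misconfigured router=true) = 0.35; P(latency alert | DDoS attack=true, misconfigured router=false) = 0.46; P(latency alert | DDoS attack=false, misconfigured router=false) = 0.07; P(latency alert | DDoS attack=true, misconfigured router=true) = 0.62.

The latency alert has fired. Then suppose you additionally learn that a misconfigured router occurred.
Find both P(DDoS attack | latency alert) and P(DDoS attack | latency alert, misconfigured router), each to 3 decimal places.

P(DDoS attack | latency alert) ≈ 0.418; P(DDoS attack | latency alert, misconfigured router) ≈ 0.195

P(latency alert) = 0.07·0.88·0.93 + 0.35·0.88·0.07 + 0.46·0.12·0.93 + 0.62·0.12·0.07 = 0.057288 + 0.021560 + 0.051336 + 0.005208 = 0.135392
Of this, 0.056544 comes from 0.051336 + 0.005208 (the DDoS attack=true cases).
So P(DDoS attack | latency alert) = 0.056544/0.135392 ≈ 0.418.

Now condition on the additional information:
P(latency alert | misconfigured router) = 0.35×0.88 + 0.62×0.12 = 0.308000 + 0.074400 = 0.382400
The DDoS attack-present share is 0.62×0.12 = 0.074400.
Hence the posterior is 0.074400/0.382400 ≈ 0.195.
— misconfigured router explains away the evidence for DDoS attack.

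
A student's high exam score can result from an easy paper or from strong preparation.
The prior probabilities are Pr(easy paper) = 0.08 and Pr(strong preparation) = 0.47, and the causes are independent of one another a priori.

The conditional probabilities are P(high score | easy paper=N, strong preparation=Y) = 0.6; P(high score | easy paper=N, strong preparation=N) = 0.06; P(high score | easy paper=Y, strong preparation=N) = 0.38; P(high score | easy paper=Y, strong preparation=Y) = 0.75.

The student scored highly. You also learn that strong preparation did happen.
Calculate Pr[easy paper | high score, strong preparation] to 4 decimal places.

Pr[easy paper | high score, strong preparation] ≈ 0.0980

For the numerator, keep only easy paper=true terms: 0.75×0.08 = 0.060000
The normalizing constant is 0.6×0.92 + 0.75×0.08 = 0.612000
Posterior = 0.060000 / 0.612000 ≈ 0.0980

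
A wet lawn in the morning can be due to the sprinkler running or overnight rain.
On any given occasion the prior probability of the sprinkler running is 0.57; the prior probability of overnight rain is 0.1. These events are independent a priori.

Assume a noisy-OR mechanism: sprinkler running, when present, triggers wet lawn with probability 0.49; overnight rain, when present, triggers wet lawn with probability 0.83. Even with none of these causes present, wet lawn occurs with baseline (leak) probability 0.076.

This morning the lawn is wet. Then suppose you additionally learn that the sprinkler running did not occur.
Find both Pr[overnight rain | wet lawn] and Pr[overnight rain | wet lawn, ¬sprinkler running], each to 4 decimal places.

Under noisy-OR, P(wet lawn | causes) = 1 − (1−0.076)·∏(1−qᵢ) over the active causes.
P(wet lawn) = 0.076·0.43·0.9 + 0.84292·0.43·0.1 + 0.52876·0.57·0.9 + 0.919889·0.57·0.1 = 0.029412 + 0.036246 + 0.271254 + 0.052434 = 0.389346
The overnight rain-present share is 0.036246 + 0.052434 = 0.088680.
P(overnight rain | wet lawn) = 0.088680 / 0.389346 ≈ 0.2278

Now also conditioning on sprinkler running≠true:
Weight on overnight rain=true, given the evidence: 0.84292×0.1 = 0.084292
Normalizer over all consistent configurations: 0.076×0.9 + 0.84292×0.1 = 0.152692
Posterior = 0.084292 / 0.152692 ≈ 0.5520

Pr[overnight rain | wet lawn] ≈ 0.2278; Pr[overnight rain | wet lawn, ¬sprinkler running] ≈ 0.5520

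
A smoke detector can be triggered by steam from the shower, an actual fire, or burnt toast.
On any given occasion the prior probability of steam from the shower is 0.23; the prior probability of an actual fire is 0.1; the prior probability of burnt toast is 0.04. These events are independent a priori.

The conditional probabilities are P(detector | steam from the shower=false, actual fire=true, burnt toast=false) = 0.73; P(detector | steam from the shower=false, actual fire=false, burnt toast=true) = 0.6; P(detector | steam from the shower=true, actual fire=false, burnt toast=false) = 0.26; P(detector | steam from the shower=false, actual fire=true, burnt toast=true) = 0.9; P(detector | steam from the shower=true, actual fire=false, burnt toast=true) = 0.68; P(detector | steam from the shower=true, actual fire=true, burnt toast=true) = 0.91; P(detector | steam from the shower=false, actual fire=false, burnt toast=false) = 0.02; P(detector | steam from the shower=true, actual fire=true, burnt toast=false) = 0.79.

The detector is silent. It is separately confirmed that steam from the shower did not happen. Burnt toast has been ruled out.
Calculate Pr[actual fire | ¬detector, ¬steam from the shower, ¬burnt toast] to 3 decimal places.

Numerator (weight on configurations with actual fire): 0.27×0.1 = 0.027000
Normalizer over all consistent configurations: 0.98×0.9 + 0.27×0.1 = 0.909000
Posterior = 0.027000 / 0.909000 ≈ 0.030

Pr[actual fire | ¬detector, ¬steam from the shower, ¬burnt toast] ≈ 0.030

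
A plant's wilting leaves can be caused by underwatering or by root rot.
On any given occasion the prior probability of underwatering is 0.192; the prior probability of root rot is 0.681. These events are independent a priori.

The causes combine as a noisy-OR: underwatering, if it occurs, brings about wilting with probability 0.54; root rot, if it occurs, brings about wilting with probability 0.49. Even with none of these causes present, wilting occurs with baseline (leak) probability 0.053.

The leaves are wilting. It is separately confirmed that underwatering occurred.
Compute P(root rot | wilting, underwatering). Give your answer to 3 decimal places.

Under noisy-OR, P(wilting | causes) = 1 − (1−0.053)·∏(1−qᵢ) over the active causes.
P(wilting | underwatering) = 0.56438×0.319 + 0.777834×0.681 = 0.180037 + 0.529705 = 0.709742
Of this, 0.529705 comes from 0.777834×0.681 (the root rot=true cases).
Hence the posterior is 0.529705/0.709742 ≈ 0.746.

P(root rot | wilting, underwatering) ≈ 0.746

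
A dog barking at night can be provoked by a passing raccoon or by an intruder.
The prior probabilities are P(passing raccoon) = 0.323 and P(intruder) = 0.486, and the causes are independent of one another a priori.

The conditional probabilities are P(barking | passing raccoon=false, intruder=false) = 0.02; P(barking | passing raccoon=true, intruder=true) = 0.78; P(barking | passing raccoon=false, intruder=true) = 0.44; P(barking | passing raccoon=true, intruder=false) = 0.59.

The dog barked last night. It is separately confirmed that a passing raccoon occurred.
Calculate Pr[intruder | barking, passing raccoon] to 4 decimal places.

Pr[intruder | barking, passing raccoon] ≈ 0.5556

Enumerate both values of intruder and weight by the priors:
  P(barking | passing raccoon) = 0.59*0.514 + 0.78*0.486
        = 0.303260 + 0.379080 = 0.682340
Configurations with intruder contribute 0.379080, so
  P(intruder | barking, passing raccoon) = 0.379080 / 0.682340 ≈ 0.5556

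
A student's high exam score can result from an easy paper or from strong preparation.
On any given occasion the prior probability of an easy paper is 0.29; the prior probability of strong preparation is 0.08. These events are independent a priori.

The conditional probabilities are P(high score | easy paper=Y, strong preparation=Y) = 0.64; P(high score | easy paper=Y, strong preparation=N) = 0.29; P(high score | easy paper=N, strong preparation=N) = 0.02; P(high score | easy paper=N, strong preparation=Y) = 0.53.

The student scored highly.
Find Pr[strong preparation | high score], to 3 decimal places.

By total probability over the 4 (easy paper, strong preparation) configurations:
  P(high score) = 0.02×0.71×0.92 + 0.53×0.71×0.08 + 0.29×0.29×0.92 + 0.64×0.29×0.08
        = 0.013064 + 0.030104 + 0.077372 + 0.014848 = 0.135388
The terms with strong preparation present sum to 0.044952, so
  P(strong preparation | high score) = 0.044952 / 0.135388 ≈ 0.332

Pr[strong preparation | high score] ≈ 0.332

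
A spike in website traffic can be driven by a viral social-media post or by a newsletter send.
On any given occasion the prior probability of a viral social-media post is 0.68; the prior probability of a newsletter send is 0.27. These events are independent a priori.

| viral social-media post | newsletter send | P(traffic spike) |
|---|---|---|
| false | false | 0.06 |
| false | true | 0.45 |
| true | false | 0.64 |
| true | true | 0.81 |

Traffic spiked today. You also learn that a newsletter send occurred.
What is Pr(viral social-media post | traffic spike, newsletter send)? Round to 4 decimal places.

Weight on viral social-media post=true, given the evidence: 0.81·0.68 = 0.550800
Normalizer over all consistent configurations: 0.45·0.32 + 0.81·0.68 = 0.694800
Posterior = 0.550800 / 0.694800 ≈ 0.7927

Pr(viral social-media post | traffic spike, newsletter send) ≈ 0.7927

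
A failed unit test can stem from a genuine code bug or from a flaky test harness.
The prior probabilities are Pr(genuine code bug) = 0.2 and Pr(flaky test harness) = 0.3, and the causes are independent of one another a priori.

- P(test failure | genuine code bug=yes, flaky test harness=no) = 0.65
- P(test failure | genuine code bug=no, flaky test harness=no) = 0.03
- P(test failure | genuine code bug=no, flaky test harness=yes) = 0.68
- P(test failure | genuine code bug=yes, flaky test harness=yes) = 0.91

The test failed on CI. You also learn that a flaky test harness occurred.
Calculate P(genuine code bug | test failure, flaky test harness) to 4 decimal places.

Enumerate both values of genuine code bug and weight by the priors:
  P(test failure | flaky test harness) = 0.68*0.8 + 0.91*0.2
        = 0.544000 + 0.182000 = 0.726000
Configurations with genuine code bug contribute 0.182000, so
  P(genuine code bug | test failure, flaky test harness) = 0.182000 / 0.726000 ≈ 0.2507

P(genuine code bug | test failure, flaky test harness) ≈ 0.2507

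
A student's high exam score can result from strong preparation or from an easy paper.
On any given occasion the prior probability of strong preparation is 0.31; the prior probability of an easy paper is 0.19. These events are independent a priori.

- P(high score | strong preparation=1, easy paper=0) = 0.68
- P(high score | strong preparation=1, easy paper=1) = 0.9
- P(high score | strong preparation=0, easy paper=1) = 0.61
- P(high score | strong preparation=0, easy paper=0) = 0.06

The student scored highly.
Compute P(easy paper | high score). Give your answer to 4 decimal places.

P(easy paper | high score) ≈ 0.3943

P(high score) = 0.06·0.69·0.81 + 0.61·0.69·0.19 + 0.68·0.31·0.81 + 0.9·0.31·0.19 = 0.033534 + 0.079971 + 0.170748 + 0.053010 = 0.337263
Of this, 0.132981 comes from 0.079971 + 0.053010 (the easy paper=true cases).
Hence the posterior is 0.132981/0.337263 ≈ 0.3943.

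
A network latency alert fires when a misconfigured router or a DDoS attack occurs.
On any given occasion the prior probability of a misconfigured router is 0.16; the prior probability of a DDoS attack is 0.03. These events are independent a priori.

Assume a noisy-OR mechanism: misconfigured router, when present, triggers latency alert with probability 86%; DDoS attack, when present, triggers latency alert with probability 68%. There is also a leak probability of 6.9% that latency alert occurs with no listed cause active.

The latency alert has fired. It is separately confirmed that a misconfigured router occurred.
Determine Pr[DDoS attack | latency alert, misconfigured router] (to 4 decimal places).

Pr[DDoS attack | latency alert, misconfigured router] ≈ 0.0330

Under noisy-OR, P(latency alert | causes) = 1 − (1−0.069)·∏(1−qᵢ) over the active causes.
Enumerate both values of DDoS attack and weight by the priors:
  P(latency alert | misconfigured router) = 0.86966×0.97 + 0.958291×0.03
        = 0.843570 + 0.028749 = 0.872319
Configurations with DDoS attack contribute 0.028749, so
  P(DDoS attack | latency alert, misconfigured router) = 0.028749 / 0.872319 ≈ 0.0330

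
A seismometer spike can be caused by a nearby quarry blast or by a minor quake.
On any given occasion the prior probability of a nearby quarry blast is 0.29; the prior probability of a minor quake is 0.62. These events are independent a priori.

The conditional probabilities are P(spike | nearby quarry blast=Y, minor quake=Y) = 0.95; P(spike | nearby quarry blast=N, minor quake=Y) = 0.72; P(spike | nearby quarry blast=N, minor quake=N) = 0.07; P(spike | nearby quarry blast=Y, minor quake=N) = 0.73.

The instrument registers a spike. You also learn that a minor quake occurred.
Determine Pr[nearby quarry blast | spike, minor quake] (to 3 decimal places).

Pr[nearby quarry blast | spike, minor quake] ≈ 0.350

Enumerate both values of nearby quarry blast and weight by the priors:
  P(spike | minor quake) = 0.72·0.71 + 0.95·0.29
        = 0.511200 + 0.275500 = 0.786700
Configurations with nearby quarry blast contribute 0.275500, so
  P(nearby quarry blast | spike, minor quake) = 0.275500 / 0.786700 ≈ 0.350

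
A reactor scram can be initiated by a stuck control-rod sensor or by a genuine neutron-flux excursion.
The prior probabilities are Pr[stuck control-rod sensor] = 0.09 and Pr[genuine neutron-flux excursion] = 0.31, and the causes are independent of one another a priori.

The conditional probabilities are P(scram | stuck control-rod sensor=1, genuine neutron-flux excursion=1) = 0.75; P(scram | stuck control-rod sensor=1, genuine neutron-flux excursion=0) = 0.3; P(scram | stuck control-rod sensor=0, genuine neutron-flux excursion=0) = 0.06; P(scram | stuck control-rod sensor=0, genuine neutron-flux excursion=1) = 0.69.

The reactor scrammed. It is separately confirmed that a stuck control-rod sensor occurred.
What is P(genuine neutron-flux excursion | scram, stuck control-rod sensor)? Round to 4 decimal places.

P(genuine neutron-flux excursion | scram, stuck control-rod sensor) ≈ 0.5290

P(scram | stuck control-rod sensor) = 0.3*0.69 + 0.75*0.31 = 0.207000 + 0.232500 = 0.439500
Of this, 0.232500 comes from 0.75*0.31 (the genuine neutron-flux excursion=true cases).
Hence the posterior is 0.232500/0.439500 ≈ 0.5290.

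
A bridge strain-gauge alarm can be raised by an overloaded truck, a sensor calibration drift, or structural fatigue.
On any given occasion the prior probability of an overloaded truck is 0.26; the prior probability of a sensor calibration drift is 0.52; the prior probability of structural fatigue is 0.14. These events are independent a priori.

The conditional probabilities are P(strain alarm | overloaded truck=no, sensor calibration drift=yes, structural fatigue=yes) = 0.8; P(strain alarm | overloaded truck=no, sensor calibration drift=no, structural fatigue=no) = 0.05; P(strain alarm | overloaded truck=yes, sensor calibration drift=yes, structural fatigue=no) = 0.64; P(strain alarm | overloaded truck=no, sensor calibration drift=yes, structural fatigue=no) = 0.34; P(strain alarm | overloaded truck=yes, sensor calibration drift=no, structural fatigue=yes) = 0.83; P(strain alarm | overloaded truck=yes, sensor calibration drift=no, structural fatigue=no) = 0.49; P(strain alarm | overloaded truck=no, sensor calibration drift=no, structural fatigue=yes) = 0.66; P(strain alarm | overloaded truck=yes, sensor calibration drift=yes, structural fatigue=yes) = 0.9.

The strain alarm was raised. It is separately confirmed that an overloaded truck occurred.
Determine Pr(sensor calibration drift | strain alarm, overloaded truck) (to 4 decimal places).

P(strain alarm | overloaded truck) = 0.49*0.48*0.86 + 0.83*0.48*0.14 + 0.64*0.52*0.86 + 0.9*0.52*0.14 = 0.202272 + 0.055776 + 0.286208 + 0.065520 = 0.609776
The sensor calibration drift-present share is 0.286208 + 0.065520 = 0.351728.
Hence the posterior is 0.351728/0.609776 ≈ 0.5768.

Pr(sensor calibration drift | strain alarm, overloaded truck) ≈ 0.5768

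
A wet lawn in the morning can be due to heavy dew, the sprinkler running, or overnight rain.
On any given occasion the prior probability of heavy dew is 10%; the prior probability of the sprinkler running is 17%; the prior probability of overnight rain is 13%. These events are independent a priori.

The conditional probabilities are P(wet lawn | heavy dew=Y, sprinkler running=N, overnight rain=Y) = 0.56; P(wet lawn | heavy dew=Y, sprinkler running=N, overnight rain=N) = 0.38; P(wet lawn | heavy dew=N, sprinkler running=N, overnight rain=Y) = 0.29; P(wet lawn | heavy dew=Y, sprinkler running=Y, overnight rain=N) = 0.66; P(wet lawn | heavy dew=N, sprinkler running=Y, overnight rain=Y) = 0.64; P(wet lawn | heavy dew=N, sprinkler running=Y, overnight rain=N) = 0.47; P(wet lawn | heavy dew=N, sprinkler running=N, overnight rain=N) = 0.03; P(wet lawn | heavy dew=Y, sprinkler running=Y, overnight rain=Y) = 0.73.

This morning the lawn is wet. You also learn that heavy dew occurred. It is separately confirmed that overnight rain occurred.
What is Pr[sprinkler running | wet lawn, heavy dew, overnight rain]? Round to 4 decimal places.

Pr[sprinkler running | wet lawn, heavy dew, overnight rain] ≈ 0.2107

By total probability over both values of sprinkler running:
  P(wet lawn | heavy dew, overnight rain) = 0.56×0.83 + 0.73×0.17
        = 0.464800 + 0.124100 = 0.588900
Configurations with sprinkler running contribute 0.124100, so
  P(sprinkler running | wet lawn, heavy dew, overnight rain) = 0.124100 / 0.588900 ≈ 0.2107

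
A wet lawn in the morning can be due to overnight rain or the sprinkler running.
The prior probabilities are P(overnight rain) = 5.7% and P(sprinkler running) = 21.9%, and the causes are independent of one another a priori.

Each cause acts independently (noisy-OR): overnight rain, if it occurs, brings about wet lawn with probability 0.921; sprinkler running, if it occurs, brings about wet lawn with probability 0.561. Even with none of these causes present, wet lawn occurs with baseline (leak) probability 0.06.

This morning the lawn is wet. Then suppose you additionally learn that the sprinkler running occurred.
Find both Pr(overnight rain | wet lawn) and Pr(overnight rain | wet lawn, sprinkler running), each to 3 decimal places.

Under noisy-OR, P(wet lawn | causes) = 1 − (1−0.06)·∏(1−qᵢ) over the active causes.
Sum P(wet lawn|·) weighted by the priors over the 4 (overnight rain, sprinkler running) configurations:
  P(wet lawn) = 0.06*0.943*0.781 + 0.58734*0.943*0.219 + 0.92574*0.057*0.781 + 0.9674*0.057*0.219
        = 0.044189 + 0.121296 + 0.041211 + 0.012076 = 0.218772
Configurations with overnight rain contribute 0.053287, so
  P(overnight rain | wet lawn) = 0.053287 / 0.218772 ≈ 0.244

With the extra evidence:
P(wet lawn | sprinkler running) = 0.58734·0.943 + 0.9674·0.057 = 0.553862 + 0.055142 = 0.609004
Of this, 0.055142 comes from 0.9674·0.057 (the overnight rain=true cases).
Hence the posterior is 0.055142/0.609004 ≈ 0.091.

Pr(overnight rain | wet lawn) ≈ 0.244; Pr(overnight rain | wet lawn, sprinkler running) ≈ 0.091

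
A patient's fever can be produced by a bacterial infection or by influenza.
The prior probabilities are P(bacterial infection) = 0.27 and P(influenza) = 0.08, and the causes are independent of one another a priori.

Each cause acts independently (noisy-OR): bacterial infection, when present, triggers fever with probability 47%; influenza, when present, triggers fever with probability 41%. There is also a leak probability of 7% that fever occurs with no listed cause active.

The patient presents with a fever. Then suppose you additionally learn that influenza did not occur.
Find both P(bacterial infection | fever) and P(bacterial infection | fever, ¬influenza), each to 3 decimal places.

Under noisy-OR, P(fever | causes) = 1 − (1−0.07)·∏(1−qᵢ) over the active causes.
P(fever) = 0.07×0.73×0.92 + 0.4513×0.73×0.08 + 0.5071×0.27×0.92 + 0.709189×0.27×0.08 = 0.047012 + 0.026356 + 0.125964 + 0.015318 = 0.214650
Of this, 0.141282 comes from 0.125964 + 0.015318 (the bacterial infection=true cases).
P(bacterial infection | fever) = 0.141282 / 0.214650 ≈ 0.658

With the extra evidence:
P(fever | ¬influenza) = 0.07*0.73 + 0.5071*0.27 = 0.051100 + 0.136917 = 0.188017
The bacterial infection-present share is 0.5071*0.27 = 0.136917.
So P(bacterial infection | fever, ¬influenza) = 0.136917/0.188017 ≈ 0.728.
Ruling out influenza raises the posterior on bacterial infection — the flip side of explaining away.

P(bacterial infection | fever) ≈ 0.658; P(bacterial infection | fever, ¬influenza) ≈ 0.728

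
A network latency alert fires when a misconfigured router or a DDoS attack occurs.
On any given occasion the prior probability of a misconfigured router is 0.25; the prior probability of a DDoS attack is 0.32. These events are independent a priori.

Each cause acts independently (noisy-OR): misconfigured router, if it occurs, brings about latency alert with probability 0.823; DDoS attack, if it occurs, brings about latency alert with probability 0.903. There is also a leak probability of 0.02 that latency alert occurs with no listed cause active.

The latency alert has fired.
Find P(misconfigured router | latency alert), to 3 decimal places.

Under noisy-OR, P(latency alert | causes) = 1 − (1−0.02)·∏(1−qᵢ) over the active causes.
P(latency alert) = 0.02×0.75×0.68 + 0.90494×0.75×0.32 + 0.82654×0.25×0.68 + 0.983174×0.25×0.32 = 0.010200 + 0.217186 + 0.140512 + 0.078654 = 0.446552
Of this, 0.219166 comes from 0.140512 + 0.078654 (the misconfigured router=true cases).
Hence the posterior is 0.219166/0.446552 ≈ 0.491.

P(misconfigured router | latency alert) ≈ 0.491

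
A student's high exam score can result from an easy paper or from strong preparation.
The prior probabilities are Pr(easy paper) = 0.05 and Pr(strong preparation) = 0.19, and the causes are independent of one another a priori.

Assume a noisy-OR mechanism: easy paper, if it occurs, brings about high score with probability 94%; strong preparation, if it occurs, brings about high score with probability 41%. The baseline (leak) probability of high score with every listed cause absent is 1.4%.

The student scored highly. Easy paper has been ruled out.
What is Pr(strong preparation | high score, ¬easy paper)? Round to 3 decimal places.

Pr(strong preparation | high score, ¬easy paper) ≈ 0.875

Under noisy-OR, P(high score | causes) = 1 − (1−0.014)·∏(1−qᵢ) over the active causes.
P(high score | ¬easy paper) = 0.014·0.81 + 0.41826·0.19 = 0.011340 + 0.079469 = 0.090809
Restricting to configurations with strong preparation present: 0.41826·0.19 = 0.079469.
So P(strong preparation | high score, ¬easy paper) = 0.079469/0.090809 ≈ 0.875.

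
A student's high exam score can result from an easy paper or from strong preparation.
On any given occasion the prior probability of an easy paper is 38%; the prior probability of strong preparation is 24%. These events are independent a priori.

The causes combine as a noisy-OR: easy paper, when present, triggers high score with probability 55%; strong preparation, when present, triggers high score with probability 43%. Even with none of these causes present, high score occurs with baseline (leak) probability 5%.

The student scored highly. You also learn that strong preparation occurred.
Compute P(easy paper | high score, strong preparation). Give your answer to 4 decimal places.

Under noisy-OR, P(high score | causes) = 1 − (1−0.05)·∏(1−qᵢ) over the active causes.
Weight on easy paper=true, given the evidence: 0.756325*0.38 = 0.287404
Normalizer over all consistent configurations: 0.4585*0.62 + 0.756325*0.38 = 0.571674
Posterior = 0.287404 / 0.571674 ≈ 0.5027

P(easy paper | high score, strong preparation) ≈ 0.5027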